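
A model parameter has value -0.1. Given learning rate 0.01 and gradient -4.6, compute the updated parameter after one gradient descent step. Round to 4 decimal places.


w_new = w_old - lr * gradient
= -0.1 - 0.01 * -4.6
= -0.1 - (-0.046)
= -0.0540

-0.0540


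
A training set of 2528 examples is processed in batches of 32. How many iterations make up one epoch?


Iterations per epoch = dataset_size / batch_size
= 2528 / 32
= 79

79


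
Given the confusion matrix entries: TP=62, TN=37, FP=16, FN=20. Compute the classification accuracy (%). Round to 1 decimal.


Accuracy = (TP + TN) / (TP + TN + FP + FN) * 100
= (62 + 37) / (62 + 37 + 16 + 20)
= 99 / 135
= 0.7333
= 73.3%

73.3


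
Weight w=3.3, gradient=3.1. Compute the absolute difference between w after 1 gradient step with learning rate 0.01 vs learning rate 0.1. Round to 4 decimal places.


With lr=0.01: w_new = 3.3 - 0.01 * 3.1 = 3.269
With lr=0.1: w_new = 3.3 - 0.1 * 3.1 = 2.99
Absolute difference = |3.269 - 2.99|
= 0.2790

0.2790


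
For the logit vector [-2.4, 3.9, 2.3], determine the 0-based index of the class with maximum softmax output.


Softmax is a monotonic transformation, so it preserves the argmax.
We need to find the index of the maximum logit.
Index 0: -2.4
Index 1: 3.9
Index 2: 2.3
Maximum logit = 3.9 at index 1

1


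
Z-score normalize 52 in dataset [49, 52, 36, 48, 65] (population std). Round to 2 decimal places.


Mean = (49 + 52 + 36 + 48 + 65) / 5 = 50.0
Variance = sum((x_i - mean)^2) / n = 86.0
Std = sqrt(86.0) = 9.2736
Z = (x - mean) / std
= (52 - 50.0) / 9.2736
= 2.0 / 9.2736
= 0.22

0.22


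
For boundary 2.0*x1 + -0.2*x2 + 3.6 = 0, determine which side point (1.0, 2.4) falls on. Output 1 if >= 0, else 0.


Compute 2.0 * 1.0 + -0.2 * 2.4 + 3.6
= 2.0 + -0.48 + 3.6
= 5.12
Since 5.12 >= 0, the point is on the positive side.

1


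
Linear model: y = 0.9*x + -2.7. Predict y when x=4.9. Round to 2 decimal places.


y = 0.9 * 4.9 + (-2.7)
= 4.41 + (-2.7)
= 1.71

1.71


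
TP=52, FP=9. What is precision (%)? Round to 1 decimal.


Precision = TP / (TP + FP) * 100
= 52 / (52 + 9)
= 52 / 61
= 0.8525
= 85.2%

85.2


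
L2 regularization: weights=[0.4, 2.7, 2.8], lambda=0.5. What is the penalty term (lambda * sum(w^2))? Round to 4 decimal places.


Squaring each weight:
0.4^2 = 0.16
2.7^2 = 7.29
2.8^2 = 7.84
Sum of squares = 15.29
Penalty = 0.5 * 15.29 = 7.6450

7.6450


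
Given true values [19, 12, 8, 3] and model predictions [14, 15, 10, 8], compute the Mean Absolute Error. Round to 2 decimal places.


Absolute errors: [5, 3, 2, 5]
Sum of absolute errors = 15
MAE = 15 / 4 = 3.75

3.75


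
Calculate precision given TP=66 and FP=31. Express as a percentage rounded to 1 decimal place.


Precision = TP / (TP + FP) * 100
= 66 / (66 + 31)
= 66 / 97
= 0.6804
= 68.0%

68.0


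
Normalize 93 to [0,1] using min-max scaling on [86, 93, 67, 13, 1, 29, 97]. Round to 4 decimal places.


Min = 1, Max = 97
Range = 97 - 1 = 96
Scaled = (x - min) / (max - min)
= (93 - 1) / 96
= 92 / 96
= 0.9583

0.9583


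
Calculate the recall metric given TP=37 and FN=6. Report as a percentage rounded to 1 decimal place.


Recall = TP / (TP + FN) * 100
= 37 / (37 + 6)
= 37 / 43
= 0.8605
= 86.0%

86.0


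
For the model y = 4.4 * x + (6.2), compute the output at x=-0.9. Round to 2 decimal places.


y = 4.4 * -0.9 + (6.2)
= -3.96 + (6.2)
= 2.24

2.24


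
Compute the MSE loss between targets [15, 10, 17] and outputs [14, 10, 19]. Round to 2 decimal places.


Differences: [1, 0, -2]
Squared errors: [1, 0, 4]
Sum of squared errors = 5
MSE = 5 / 3 = 1.67

1.67


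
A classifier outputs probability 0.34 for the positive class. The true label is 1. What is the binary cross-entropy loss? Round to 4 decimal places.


For y=1: Loss = -log(p)
= -log(0.34)
= -(-1.0788)
= 1.0788

1.0788


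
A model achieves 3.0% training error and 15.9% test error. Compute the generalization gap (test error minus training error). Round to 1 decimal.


Generalization gap = test_error - train_error
= 15.9 - 3.0
= 12.9%
A large gap suggests overfitting.

12.9


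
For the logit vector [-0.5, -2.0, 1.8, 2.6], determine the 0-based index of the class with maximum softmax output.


Softmax is a monotonic transformation, so it preserves the argmax.
We need to find the index of the maximum logit.
Index 0: -0.5
Index 1: -2.0
Index 2: 1.8
Index 3: 2.6
Maximum logit = 2.6 at index 3

3


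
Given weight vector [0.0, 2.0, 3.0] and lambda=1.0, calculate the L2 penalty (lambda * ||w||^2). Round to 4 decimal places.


Squaring each weight:
0.0^2 = 0.0
2.0^2 = 4.0
3.0^2 = 9.0
Sum of squares = 13.0
Penalty = 1.0 * 13.0 = 13.0000

13.0000


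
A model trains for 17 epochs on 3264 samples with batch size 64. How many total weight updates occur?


Iterations per epoch = 3264 / 64 = 51
Total updates = iterations_per_epoch * epochs
= 51 * 17
= 867

867


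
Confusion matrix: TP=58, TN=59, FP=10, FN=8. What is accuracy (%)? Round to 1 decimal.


Accuracy = (TP + TN) / (TP + TN + FP + FN) * 100
= (58 + 59) / (58 + 59 + 10 + 8)
= 117 / 135
= 0.8667
= 86.7%

86.7


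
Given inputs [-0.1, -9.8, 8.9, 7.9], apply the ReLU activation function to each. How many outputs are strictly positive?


ReLU(x) = max(0, x) for each element:
ReLU(-0.1) = 0
ReLU(-9.8) = 0
ReLU(8.9) = 8.9
ReLU(7.9) = 7.9
Active neurons (>0): 2

2


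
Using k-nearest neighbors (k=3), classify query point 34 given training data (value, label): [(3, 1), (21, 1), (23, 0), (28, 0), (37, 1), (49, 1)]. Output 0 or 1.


Distances from query 34:
Point 37 (class 1): distance = 3
Point 28 (class 0): distance = 6
Point 23 (class 0): distance = 11
K=3 nearest neighbors: classes = [1, 0, 0]
Votes for class 1: 1 / 3
Majority vote => class 0

0


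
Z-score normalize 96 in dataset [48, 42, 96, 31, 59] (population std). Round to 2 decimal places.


Mean = (48 + 42 + 96 + 31 + 59) / 5 = 55.2
Variance = sum((x_i - mean)^2) / n = 498.16
Std = sqrt(498.16) = 22.3195
Z = (x - mean) / std
= (96 - 55.2) / 22.3195
= 40.8 / 22.3195
= 1.83

1.83


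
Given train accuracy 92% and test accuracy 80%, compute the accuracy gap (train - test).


Gap = train_accuracy - test_accuracy
= 92 - 80
= 12%
This gap suggests the model is overfitting.

12


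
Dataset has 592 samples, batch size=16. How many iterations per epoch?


Iterations per epoch = dataset_size / batch_size
= 592 / 16
= 37

37


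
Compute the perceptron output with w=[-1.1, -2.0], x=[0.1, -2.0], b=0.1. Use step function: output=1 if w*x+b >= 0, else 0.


z = w . x + b
= -1.1*0.1 + -2.0*-2.0 + 0.1
= -0.11 + 4.0 + 0.1
= 3.89 + 0.1
= 3.99
Since z = 3.99 >= 0, output = 1

1


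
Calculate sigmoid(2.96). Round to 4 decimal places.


sigmoid(z) = 1 / (1 + exp(-z))
exp(-(2.96)) = exp(-2.96) = 0.0518
1 + 0.0518 = 1.0518
1 / 1.0518 = 0.9507

0.9507


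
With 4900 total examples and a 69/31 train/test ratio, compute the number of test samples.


Train samples = 4900 * 69% = 3381
Test samples = 4900 - 3381
= 1519

1519


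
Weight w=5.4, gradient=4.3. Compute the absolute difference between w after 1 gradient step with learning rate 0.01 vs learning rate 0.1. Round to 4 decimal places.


With lr=0.01: w_new = 5.4 - 0.01 * 4.3 = 5.357
With lr=0.1: w_new = 5.4 - 0.1 * 4.3 = 4.97
Absolute difference = |5.357 - 4.97|
= 0.3870

0.3870


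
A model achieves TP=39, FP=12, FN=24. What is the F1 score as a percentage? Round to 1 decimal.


Precision = TP / (TP + FP) = 39 / 51 = 0.7647
Recall = TP / (TP + FN) = 39 / 63 = 0.619
F1 = 2 * P * R / (P + R)
= 2 * 0.7647 * 0.619 / (0.7647 + 0.619)
= 0.9468 / 1.3838
= 0.6842
As percentage: 68.4%

68.4


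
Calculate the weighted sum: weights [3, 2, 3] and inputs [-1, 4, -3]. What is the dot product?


Element-wise products:
3 * -1 = -3
2 * 4 = 8
3 * -3 = -9
Sum = -3 + 8 + -9
= -4

-4


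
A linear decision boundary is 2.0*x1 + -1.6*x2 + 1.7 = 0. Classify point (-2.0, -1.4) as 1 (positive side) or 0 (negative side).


Compute 2.0 * -2.0 + -1.6 * -1.4 + 1.7
= -4.0 + 2.24 + 1.7
= -0.06
Since -0.06 < 0, the point is on the negative side.

0


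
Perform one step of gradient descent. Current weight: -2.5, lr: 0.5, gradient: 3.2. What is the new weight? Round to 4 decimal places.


w_new = w_old - lr * gradient
= -2.5 - 0.5 * 3.2
= -2.5 - (1.6)
= -4.1000

-4.1000


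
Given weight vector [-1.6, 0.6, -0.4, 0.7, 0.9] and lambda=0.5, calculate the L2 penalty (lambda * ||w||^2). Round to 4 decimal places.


Squaring each weight:
(-1.6)^2 = 2.56
0.6^2 = 0.36
(-0.4)^2 = 0.16
0.7^2 = 0.49
0.9^2 = 0.81
Sum of squares = 4.38
Penalty = 0.5 * 4.38 = 2.1900

2.1900


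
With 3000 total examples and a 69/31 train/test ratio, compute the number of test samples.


Train samples = 3000 * 69% = 2070
Test samples = 3000 - 2070
= 930

930


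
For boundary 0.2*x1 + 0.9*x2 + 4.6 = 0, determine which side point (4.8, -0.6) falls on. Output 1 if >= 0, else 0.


Compute 0.2 * 4.8 + 0.9 * -0.6 + 4.6
= 0.96 + -0.54 + 4.6
= 5.02
Since 5.02 >= 0, the point is on the positive side.

1


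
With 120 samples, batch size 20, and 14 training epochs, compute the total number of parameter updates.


Iterations per epoch = 120 / 20 = 6
Total updates = iterations_per_epoch * epochs
= 6 * 14
= 84

84


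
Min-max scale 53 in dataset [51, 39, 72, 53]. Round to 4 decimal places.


Min = 39, Max = 72
Range = 72 - 39 = 33
Scaled = (x - min) / (max - min)
= (53 - 39) / 33
= 14 / 33
= 0.4242

0.4242


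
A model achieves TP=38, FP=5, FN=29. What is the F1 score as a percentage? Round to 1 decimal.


Precision = TP / (TP + FP) = 38 / 43 = 0.8837
Recall = TP / (TP + FN) = 38 / 67 = 0.5672
F1 = 2 * P * R / (P + R)
= 2 * 0.8837 * 0.5672 / (0.8837 + 0.5672)
= 1.0024 / 1.4509
= 0.6909
As percentage: 69.1%

69.1


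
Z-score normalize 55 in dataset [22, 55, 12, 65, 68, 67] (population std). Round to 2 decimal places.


Mean = (22 + 55 + 12 + 65 + 68 + 67) / 6 = 48.1667
Variance = sum((x_i - mean)^2) / n = 511.8056
Std = sqrt(511.8056) = 22.6231
Z = (x - mean) / std
= (55 - 48.1667) / 22.6231
= 6.8333 / 22.6231
= 0.30

0.30


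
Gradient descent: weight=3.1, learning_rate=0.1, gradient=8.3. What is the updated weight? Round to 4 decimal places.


w_new = w_old - lr * gradient
= 3.1 - 0.1 * 8.3
= 3.1 - (0.83)
= 2.2700

2.2700


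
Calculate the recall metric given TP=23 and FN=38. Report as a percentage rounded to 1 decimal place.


Recall = TP / (TP + FN) * 100
= 23 / (23 + 38)
= 23 / 61
= 0.377
= 37.7%

37.7


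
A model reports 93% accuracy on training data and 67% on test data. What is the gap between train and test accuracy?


Gap = train_accuracy - test_accuracy
= 93 - 67
= 26%
This large gap strongly indicates overfitting.

26


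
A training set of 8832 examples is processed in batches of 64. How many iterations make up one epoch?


Iterations per epoch = dataset_size / batch_size
= 8832 / 64
= 138

138


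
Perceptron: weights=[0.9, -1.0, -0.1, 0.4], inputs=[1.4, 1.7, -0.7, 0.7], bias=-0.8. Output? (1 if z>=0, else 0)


z = w . x + b
= 0.9*1.4 + -1.0*1.7 + -0.1*-0.7 + 0.4*0.7 + -0.8
= 1.26 + -1.7 + 0.07 + 0.28 + -0.8
= -0.09 + -0.8
= -0.89
Since z = -0.89 < 0, output = 0

0


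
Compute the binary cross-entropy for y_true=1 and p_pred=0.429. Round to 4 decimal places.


For y=1: Loss = -log(p)
= -log(0.429)
= -(-0.8463)
= 0.8463

0.8463


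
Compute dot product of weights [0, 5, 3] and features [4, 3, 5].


Element-wise products:
0 * 4 = 0
5 * 3 = 15
3 * 5 = 15
Sum = 0 + 15 + 15
= 30

30


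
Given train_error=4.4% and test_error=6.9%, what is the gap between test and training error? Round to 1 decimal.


Generalization gap = test_error - train_error
= 6.9 - 4.4
= 2.5%
A moderate gap.

2.5


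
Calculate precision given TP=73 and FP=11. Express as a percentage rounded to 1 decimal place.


Precision = TP / (TP + FP) * 100
= 73 / (73 + 11)
= 73 / 84
= 0.869
= 86.9%

86.9


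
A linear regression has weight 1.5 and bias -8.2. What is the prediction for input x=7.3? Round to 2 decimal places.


y = 1.5 * 7.3 + (-8.2)
= 10.95 + (-8.2)
= 2.75

2.75


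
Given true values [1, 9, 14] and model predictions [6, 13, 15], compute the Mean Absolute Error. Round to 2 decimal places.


Absolute errors: [5, 4, 1]
Sum of absolute errors = 10
MAE = 10 / 3 = 3.33

3.33


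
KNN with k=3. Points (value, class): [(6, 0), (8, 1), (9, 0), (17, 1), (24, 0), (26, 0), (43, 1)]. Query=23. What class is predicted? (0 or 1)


Distances from query 23:
Point 24 (class 0): distance = 1
Point 26 (class 0): distance = 3
Point 17 (class 1): distance = 6
K=3 nearest neighbors: classes = [0, 0, 1]
Votes for class 1: 1 / 3
Majority vote => class 0

0


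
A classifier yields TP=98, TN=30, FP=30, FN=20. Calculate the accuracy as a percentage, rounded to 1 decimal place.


Accuracy = (TP + TN) / (TP + TN + FP + FN) * 100
= (98 + 30) / (98 + 30 + 30 + 20)
= 128 / 178
= 0.7191
= 71.9%

71.9


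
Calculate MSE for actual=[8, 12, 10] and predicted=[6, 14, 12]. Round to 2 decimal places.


Differences: [2, -2, -2]
Squared errors: [4, 4, 4]
Sum of squared errors = 12
MSE = 12 / 3 = 4.00

4.00


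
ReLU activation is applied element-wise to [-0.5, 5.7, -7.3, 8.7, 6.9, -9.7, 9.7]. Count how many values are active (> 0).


ReLU(x) = max(0, x) for each element:
ReLU(-0.5) = 0
ReLU(5.7) = 5.7
ReLU(-7.3) = 0
ReLU(8.7) = 8.7
ReLU(6.9) = 6.9
ReLU(-9.7) = 0
ReLU(9.7) = 9.7
Active neurons (>0): 4

4


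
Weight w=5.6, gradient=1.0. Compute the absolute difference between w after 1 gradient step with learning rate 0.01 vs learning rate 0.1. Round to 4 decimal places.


With lr=0.01: w_new = 5.6 - 0.01 * 1.0 = 5.59
With lr=0.1: w_new = 5.6 - 0.1 * 1.0 = 5.5
Absolute difference = |5.59 - 5.5|
= 0.0900

0.0900


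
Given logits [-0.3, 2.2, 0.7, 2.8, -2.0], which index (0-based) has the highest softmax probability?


Softmax is a monotonic transformation, so it preserves the argmax.
We need to find the index of the maximum logit.
Index 0: -0.3
Index 1: 2.2
Index 2: 0.7
Index 3: 2.8
Index 4: -2.0
Maximum logit = 2.8 at index 3

3


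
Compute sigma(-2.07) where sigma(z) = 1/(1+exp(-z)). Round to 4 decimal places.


sigmoid(z) = 1 / (1 + exp(-z))
exp(-(-2.07)) = exp(2.07) = 7.9248
1 + 7.9248 = 8.9248
1 / 8.9248 = 0.1120

0.1120


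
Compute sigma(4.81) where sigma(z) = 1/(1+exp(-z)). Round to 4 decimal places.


sigmoid(z) = 1 / (1 + exp(-z))
exp(-(4.81)) = exp(-4.81) = 0.0081
1 + 0.0081 = 1.0081
1 / 1.0081 = 0.9919

0.9919


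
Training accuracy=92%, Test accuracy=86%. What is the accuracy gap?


Gap = train_accuracy - test_accuracy
= 92 - 86
= 6%
This moderate gap may indicate mild overfitting.

6


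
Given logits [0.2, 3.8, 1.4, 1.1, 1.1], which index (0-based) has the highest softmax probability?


Softmax is a monotonic transformation, so it preserves the argmax.
We need to find the index of the maximum logit.
Index 0: 0.2
Index 1: 3.8
Index 2: 1.4
Index 3: 1.1
Index 4: 1.1
Maximum logit = 3.8 at index 1

1


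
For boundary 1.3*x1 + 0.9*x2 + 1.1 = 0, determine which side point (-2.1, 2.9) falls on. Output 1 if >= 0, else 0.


Compute 1.3 * -2.1 + 0.9 * 2.9 + 1.1
= -2.73 + 2.61 + 1.1
= 0.98
Since 0.98 >= 0, the point is on the positive side.

1


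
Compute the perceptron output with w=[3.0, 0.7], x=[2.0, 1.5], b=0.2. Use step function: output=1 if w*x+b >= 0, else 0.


z = w . x + b
= 3.0*2.0 + 0.7*1.5 + 0.2
= 6.0 + 1.05 + 0.2
= 7.05 + 0.2
= 7.25
Since z = 7.25 >= 0, output = 1

1


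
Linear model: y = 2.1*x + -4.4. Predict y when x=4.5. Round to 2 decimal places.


y = 2.1 * 4.5 + (-4.4)
= 9.45 + (-4.4)
= 5.05

5.05


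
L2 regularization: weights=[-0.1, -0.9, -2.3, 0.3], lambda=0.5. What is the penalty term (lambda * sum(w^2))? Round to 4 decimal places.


Squaring each weight:
(-0.1)^2 = 0.01
(-0.9)^2 = 0.81
(-2.3)^2 = 5.29
0.3^2 = 0.09
Sum of squares = 6.2
Penalty = 0.5 * 6.2 = 3.1000

3.1000


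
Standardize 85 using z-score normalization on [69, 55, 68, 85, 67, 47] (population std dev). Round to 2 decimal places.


Mean = (69 + 55 + 68 + 85 + 67 + 47) / 6 = 65.1667
Variance = sum((x_i - mean)^2) / n = 142.1389
Std = sqrt(142.1389) = 11.9222
Z = (x - mean) / std
= (85 - 65.1667) / 11.9222
= 19.8333 / 11.9222
= 1.66

1.66


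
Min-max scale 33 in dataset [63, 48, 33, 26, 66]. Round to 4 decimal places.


Min = 26, Max = 66
Range = 66 - 26 = 40
Scaled = (x - min) / (max - min)
= (33 - 26) / 40
= 7 / 40
= 0.1750

0.1750


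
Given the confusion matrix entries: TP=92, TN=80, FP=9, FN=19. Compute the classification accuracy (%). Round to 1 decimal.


Accuracy = (TP + TN) / (TP + TN + FP + FN) * 100
= (92 + 80) / (92 + 80 + 9 + 19)
= 172 / 200
= 0.86
= 86.0%

86.0


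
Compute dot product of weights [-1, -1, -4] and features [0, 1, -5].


Element-wise products:
-1 * 0 = 0
-1 * 1 = -1
-4 * -5 = 20
Sum = 0 + -1 + 20
= 19

19


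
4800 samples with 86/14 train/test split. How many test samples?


Train samples = 4800 * 86% = 4128
Test samples = 4800 - 4128
= 672

672


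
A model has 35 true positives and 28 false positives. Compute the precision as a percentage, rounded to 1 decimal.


Precision = TP / (TP + FP) * 100
= 35 / (35 + 28)
= 35 / 63
= 0.5556
= 55.6%

55.6


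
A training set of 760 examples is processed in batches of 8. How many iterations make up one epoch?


Iterations per epoch = dataset_size / batch_size
= 760 / 8
= 95

95


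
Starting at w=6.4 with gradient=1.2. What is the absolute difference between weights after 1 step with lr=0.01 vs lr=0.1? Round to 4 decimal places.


With lr=0.01: w_new = 6.4 - 0.01 * 1.2 = 6.388
With lr=0.1: w_new = 6.4 - 0.1 * 1.2 = 6.28
Absolute difference = |6.388 - 6.28|
= 0.1080

0.1080


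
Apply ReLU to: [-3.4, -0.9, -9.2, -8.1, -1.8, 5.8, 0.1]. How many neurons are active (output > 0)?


ReLU(x) = max(0, x) for each element:
ReLU(-3.4) = 0
ReLU(-0.9) = 0
ReLU(-9.2) = 0
ReLU(-8.1) = 0
ReLU(-1.8) = 0
ReLU(5.8) = 5.8
ReLU(0.1) = 0.1
Active neurons (>0): 2

2


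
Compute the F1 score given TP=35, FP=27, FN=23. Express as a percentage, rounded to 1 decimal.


Precision = TP / (TP + FP) = 35 / 62 = 0.5645
Recall = TP / (TP + FN) = 35 / 58 = 0.6034
F1 = 2 * P * R / (P + R)
= 2 * 0.5645 * 0.6034 / (0.5645 + 0.6034)
= 0.6813 / 1.168
= 0.5833
As percentage: 58.3%

58.3


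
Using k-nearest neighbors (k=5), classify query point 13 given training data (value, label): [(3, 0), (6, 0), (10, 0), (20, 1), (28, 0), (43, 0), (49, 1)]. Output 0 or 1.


Distances from query 13:
Point 10 (class 0): distance = 3
Point 6 (class 0): distance = 7
Point 20 (class 1): distance = 7
Point 3 (class 0): distance = 10
Point 28 (class 0): distance = 15
K=5 nearest neighbors: classes = [0, 0, 1, 0, 0]
Votes for class 1: 1 / 5
Majority vote => class 0

0


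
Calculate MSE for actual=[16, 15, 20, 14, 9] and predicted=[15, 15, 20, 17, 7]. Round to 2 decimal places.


Differences: [1, 0, 0, -3, 2]
Squared errors: [1, 0, 0, 9, 4]
Sum of squared errors = 14
MSE = 14 / 5 = 2.80

2.80


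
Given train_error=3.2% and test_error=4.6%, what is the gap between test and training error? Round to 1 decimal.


Generalization gap = test_error - train_error
= 4.6 - 3.2
= 1.4%
A small gap suggests good generalization.

1.4


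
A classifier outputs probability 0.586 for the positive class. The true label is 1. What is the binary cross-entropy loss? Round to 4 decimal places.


For y=1: Loss = -log(p)
= -log(0.586)
= -(-0.5344)
= 0.5344

0.5344


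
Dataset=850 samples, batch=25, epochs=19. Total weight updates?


Iterations per epoch = 850 / 25 = 34
Total updates = iterations_per_epoch * epochs
= 34 * 19
= 646

646


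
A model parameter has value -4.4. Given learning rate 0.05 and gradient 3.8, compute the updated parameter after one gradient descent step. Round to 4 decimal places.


w_new = w_old - lr * gradient
= -4.4 - 0.05 * 3.8
= -4.4 - (0.19)
= -4.5900

-4.5900


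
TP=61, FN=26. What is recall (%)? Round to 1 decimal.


Recall = TP / (TP + FN) * 100
= 61 / (61 + 26)
= 61 / 87
= 0.7011
= 70.1%

70.1


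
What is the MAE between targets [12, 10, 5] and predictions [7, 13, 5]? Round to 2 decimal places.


Absolute errors: [5, 3, 0]
Sum of absolute errors = 8
MAE = 8 / 3 = 2.67

2.67


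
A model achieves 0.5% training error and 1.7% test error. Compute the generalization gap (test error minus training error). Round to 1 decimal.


Generalization gap = test_error - train_error
= 1.7 - 0.5
= 1.2%
A small gap suggests good generalization.

1.2


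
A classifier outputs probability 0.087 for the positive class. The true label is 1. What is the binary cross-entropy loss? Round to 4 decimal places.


For y=1: Loss = -log(p)
= -log(0.087)
= -(-2.4418)
= 2.4418

2.4418


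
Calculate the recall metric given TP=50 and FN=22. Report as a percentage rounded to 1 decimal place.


Recall = TP / (TP + FN) * 100
= 50 / (50 + 22)
= 50 / 72
= 0.6944
= 69.4%

69.4


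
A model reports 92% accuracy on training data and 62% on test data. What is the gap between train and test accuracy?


Gap = train_accuracy - test_accuracy
= 92 - 62
= 30%
This large gap strongly indicates overfitting.

30


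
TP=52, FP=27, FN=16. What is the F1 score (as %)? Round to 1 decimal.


Precision = TP / (TP + FP) = 52 / 79 = 0.6582
Recall = TP / (TP + FN) = 52 / 68 = 0.7647
F1 = 2 * P * R / (P + R)
= 2 * 0.6582 * 0.7647 / (0.6582 + 0.7647)
= 1.0067 / 1.4229
= 0.7075
As percentage: 70.7%

70.7


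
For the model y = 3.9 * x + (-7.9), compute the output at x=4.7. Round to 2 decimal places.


y = 3.9 * 4.7 + (-7.9)
= 18.33 + (-7.9)
= 10.43

10.43


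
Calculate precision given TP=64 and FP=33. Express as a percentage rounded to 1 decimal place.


Precision = TP / (TP + FP) * 100
= 64 / (64 + 33)
= 64 / 97
= 0.6598
= 66.0%

66.0


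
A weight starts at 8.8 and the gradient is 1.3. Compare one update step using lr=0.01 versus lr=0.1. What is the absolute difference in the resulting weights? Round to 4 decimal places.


With lr=0.01: w_new = 8.8 - 0.01 * 1.3 = 8.787
With lr=0.1: w_new = 8.8 - 0.1 * 1.3 = 8.67
Absolute difference = |8.787 - 8.67|
= 0.1170

0.1170


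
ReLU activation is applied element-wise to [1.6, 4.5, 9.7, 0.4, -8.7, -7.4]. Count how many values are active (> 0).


ReLU(x) = max(0, x) for each element:
ReLU(1.6) = 1.6
ReLU(4.5) = 4.5
ReLU(9.7) = 9.7
ReLU(0.4) = 0.4
ReLU(-8.7) = 0
ReLU(-7.4) = 0
Active neurons (>0): 4

4


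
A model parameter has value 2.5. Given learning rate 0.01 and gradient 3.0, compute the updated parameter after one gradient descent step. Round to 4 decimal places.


w_new = w_old - lr * gradient
= 2.5 - 0.01 * 3.0
= 2.5 - (0.03)
= 2.4700

2.4700


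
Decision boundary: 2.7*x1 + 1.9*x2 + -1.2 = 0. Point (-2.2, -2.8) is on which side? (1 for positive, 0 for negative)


Compute 2.7 * -2.2 + 1.9 * -2.8 + -1.2
= -5.94 + -5.32 + -1.2
= -12.46
Since -12.46 < 0, the point is on the negative side.

0


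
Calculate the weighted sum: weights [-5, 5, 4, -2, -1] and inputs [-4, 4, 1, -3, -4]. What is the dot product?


Element-wise products:
-5 * -4 = 20
5 * 4 = 20
4 * 1 = 4
-2 * -3 = 6
-1 * -4 = 4
Sum = 20 + 20 + 4 + 6 + 4
= 54

54


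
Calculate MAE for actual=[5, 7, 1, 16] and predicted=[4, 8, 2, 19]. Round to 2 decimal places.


Absolute errors: [1, 1, 1, 3]
Sum of absolute errors = 6
MAE = 6 / 4 = 1.50

1.50


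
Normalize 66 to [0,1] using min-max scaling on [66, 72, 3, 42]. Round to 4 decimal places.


Min = 3, Max = 72
Range = 72 - 3 = 69
Scaled = (x - min) / (max - min)
= (66 - 3) / 69
= 63 / 69
= 0.9130

0.9130


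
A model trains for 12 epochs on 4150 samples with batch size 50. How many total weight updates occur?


Iterations per epoch = 4150 / 50 = 83
Total updates = iterations_per_epoch * epochs
= 83 * 12
= 996

996


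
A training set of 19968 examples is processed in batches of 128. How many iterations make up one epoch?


Iterations per epoch = dataset_size / batch_size
= 19968 / 128
= 156

156


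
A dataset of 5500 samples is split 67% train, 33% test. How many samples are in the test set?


Train samples = 5500 * 67% = 3685
Test samples = 5500 - 3685
= 1815

1815


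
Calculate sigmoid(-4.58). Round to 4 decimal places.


sigmoid(z) = 1 / (1 + exp(-z))
exp(-(-4.58)) = exp(4.58) = 97.5144
1 + 97.5144 = 98.5144
1 / 98.5144 = 0.0102

0.0102


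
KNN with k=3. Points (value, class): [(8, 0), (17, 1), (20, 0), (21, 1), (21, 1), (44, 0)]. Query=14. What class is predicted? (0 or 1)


Distances from query 14:
Point 17 (class 1): distance = 3
Point 8 (class 0): distance = 6
Point 20 (class 0): distance = 6
K=3 nearest neighbors: classes = [1, 0, 0]
Votes for class 1: 1 / 3
Majority vote => class 0

0


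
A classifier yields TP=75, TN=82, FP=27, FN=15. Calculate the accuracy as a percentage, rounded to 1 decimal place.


Accuracy = (TP + TN) / (TP + TN + FP + FN) * 100
= (75 + 82) / (75 + 82 + 27 + 15)
= 157 / 199
= 0.7889
= 78.9%

78.9


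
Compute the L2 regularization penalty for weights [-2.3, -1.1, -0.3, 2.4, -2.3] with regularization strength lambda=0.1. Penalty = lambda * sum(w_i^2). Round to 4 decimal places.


Squaring each weight:
(-2.3)^2 = 5.29
(-1.1)^2 = 1.21
(-0.3)^2 = 0.09
2.4^2 = 5.76
(-2.3)^2 = 5.29
Sum of squares = 17.64
Penalty = 0.1 * 17.64 = 1.7640

1.7640


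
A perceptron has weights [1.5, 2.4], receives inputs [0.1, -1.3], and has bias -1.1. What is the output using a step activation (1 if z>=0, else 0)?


z = w . x + b
= 1.5*0.1 + 2.4*-1.3 + -1.1
= 0.15 + -3.12 + -1.1
= -2.97 + -1.1
= -4.07
Since z = -4.07 < 0, output = 0

0


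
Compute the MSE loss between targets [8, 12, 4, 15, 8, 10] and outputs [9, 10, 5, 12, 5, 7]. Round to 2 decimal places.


Differences: [-1, 2, -1, 3, 3, 3]
Squared errors: [1, 4, 1, 9, 9, 9]
Sum of squared errors = 33
MSE = 33 / 6 = 5.50

5.50


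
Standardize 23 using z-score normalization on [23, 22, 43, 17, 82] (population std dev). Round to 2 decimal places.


Mean = (23 + 22 + 43 + 17 + 82) / 5 = 37.4
Variance = sum((x_i - mean)^2) / n = 576.24
Std = sqrt(576.24) = 24.005
Z = (x - mean) / std
= (23 - 37.4) / 24.005
= -14.4 / 24.005
= -0.60

-0.60


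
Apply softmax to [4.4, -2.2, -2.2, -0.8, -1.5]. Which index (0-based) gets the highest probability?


Softmax is a monotonic transformation, so it preserves the argmax.
We need to find the index of the maximum logit.
Index 0: 4.4
Index 1: -2.2
Index 2: -2.2
Index 3: -0.8
Index 4: -1.5
Maximum logit = 4.4 at index 0

0


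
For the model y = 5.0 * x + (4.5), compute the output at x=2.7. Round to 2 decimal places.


y = 5.0 * 2.7 + (4.5)
= 13.5 + (4.5)
= 18.00

18.00


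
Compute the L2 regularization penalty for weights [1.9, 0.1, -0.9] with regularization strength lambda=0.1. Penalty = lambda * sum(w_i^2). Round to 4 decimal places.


Squaring each weight:
1.9^2 = 3.61
0.1^2 = 0.01
(-0.9)^2 = 0.81
Sum of squares = 4.43
Penalty = 0.1 * 4.43 = 0.4430

0.4430


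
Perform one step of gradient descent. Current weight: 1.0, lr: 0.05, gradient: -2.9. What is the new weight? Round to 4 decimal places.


w_new = w_old - lr * gradient
= 1.0 - 0.05 * -2.9
= 1.0 - (-0.145)
= 1.1450

1.1450


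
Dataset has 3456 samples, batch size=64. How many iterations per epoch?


Iterations per epoch = dataset_size / batch_size
= 3456 / 64
= 54

54


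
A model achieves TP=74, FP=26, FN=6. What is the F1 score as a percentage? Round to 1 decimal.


Precision = TP / (TP + FP) = 74 / 100 = 0.74
Recall = TP / (TP + FN) = 74 / 80 = 0.925
F1 = 2 * P * R / (P + R)
= 2 * 0.74 * 0.925 / (0.74 + 0.925)
= 1.369 / 1.665
= 0.8222
As percentage: 82.2%

82.2


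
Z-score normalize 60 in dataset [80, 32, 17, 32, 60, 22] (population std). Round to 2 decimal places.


Mean = (80 + 32 + 17 + 32 + 60 + 22) / 6 = 40.5
Variance = sum((x_i - mean)^2) / n = 496.5833
Std = sqrt(496.5833) = 22.2841
Z = (x - mean) / std
= (60 - 40.5) / 22.2841
= 19.5 / 22.2841
= 0.88

0.88


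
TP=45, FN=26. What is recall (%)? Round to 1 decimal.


Recall = TP / (TP + FN) * 100
= 45 / (45 + 26)
= 45 / 71
= 0.6338
= 63.4%

63.4


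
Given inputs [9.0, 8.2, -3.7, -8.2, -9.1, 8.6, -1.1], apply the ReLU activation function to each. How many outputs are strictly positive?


ReLU(x) = max(0, x) for each element:
ReLU(9.0) = 9.0
ReLU(8.2) = 8.2
ReLU(-3.7) = 0
ReLU(-8.2) = 0
ReLU(-9.1) = 0
ReLU(8.6) = 8.6
ReLU(-1.1) = 0
Active neurons (>0): 3

3


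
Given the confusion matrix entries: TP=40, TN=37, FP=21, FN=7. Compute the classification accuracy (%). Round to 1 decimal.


Accuracy = (TP + TN) / (TP + TN + FP + FN) * 100
= (40 + 37) / (40 + 37 + 21 + 7)
= 77 / 105
= 0.7333
= 73.3%

73.3


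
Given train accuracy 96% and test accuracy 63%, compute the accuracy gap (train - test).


Gap = train_accuracy - test_accuracy
= 96 - 63
= 33%
This large gap strongly indicates overfitting.

33


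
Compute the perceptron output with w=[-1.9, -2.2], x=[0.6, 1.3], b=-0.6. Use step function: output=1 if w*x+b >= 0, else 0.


z = w . x + b
= -1.9*0.6 + -2.2*1.3 + -0.6
= -1.14 + -2.86 + -0.6
= -4.0 + -0.6
= -4.6
Since z = -4.6 < 0, output = 0

0


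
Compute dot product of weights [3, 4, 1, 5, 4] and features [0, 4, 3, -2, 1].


Element-wise products:
3 * 0 = 0
4 * 4 = 16
1 * 3 = 3
5 * -2 = -10
4 * 1 = 4
Sum = 0 + 16 + 3 + -10 + 4
= 13

13


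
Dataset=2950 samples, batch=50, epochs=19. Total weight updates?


Iterations per epoch = 2950 / 50 = 59
Total updates = iterations_per_epoch * epochs
= 59 * 19
= 1121

1121


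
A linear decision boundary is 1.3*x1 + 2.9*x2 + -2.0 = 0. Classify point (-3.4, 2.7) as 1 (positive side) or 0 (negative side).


Compute 1.3 * -3.4 + 2.9 * 2.7 + -2.0
= -4.42 + 7.83 + -2.0
= 1.41
Since 1.41 >= 0, the point is on the positive side.

1


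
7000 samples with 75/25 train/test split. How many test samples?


Train samples = 7000 * 75% = 5250
Test samples = 7000 - 5250
= 1750

1750


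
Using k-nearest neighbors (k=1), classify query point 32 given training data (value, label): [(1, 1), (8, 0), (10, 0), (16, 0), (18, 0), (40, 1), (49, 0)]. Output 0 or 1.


Distances from query 32:
Point 40 (class 1): distance = 8
K=1 nearest neighbors: classes = [1]
Votes for class 1: 1 / 1
Majority vote => class 1

1


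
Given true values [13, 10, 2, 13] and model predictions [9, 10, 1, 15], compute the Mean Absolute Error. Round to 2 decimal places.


Absolute errors: [4, 0, 1, 2]
Sum of absolute errors = 7
MAE = 7 / 4 = 1.75

1.75


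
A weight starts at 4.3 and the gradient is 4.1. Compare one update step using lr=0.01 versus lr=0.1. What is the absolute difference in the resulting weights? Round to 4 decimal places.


With lr=0.01: w_new = 4.3 - 0.01 * 4.1 = 4.259
With lr=0.1: w_new = 4.3 - 0.1 * 4.1 = 3.89
Absolute difference = |4.259 - 3.89|
= 0.3690

0.3690


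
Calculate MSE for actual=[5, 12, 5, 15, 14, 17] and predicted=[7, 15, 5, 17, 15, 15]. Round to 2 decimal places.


Differences: [-2, -3, 0, -2, -1, 2]
Squared errors: [4, 9, 0, 4, 1, 4]
Sum of squared errors = 22
MSE = 22 / 6 = 3.67

3.67


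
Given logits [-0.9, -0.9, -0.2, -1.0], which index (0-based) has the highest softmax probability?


Softmax is a monotonic transformation, so it preserves the argmax.
We need to find the index of the maximum logit.
Index 0: -0.9
Index 1: -0.9
Index 2: -0.2
Index 3: -1.0
Maximum logit = -0.2 at index 2

2


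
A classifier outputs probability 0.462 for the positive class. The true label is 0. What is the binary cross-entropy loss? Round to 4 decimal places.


For y=0: Loss = -log(1-p)
= -log(1 - 0.462)
= -log(0.538)
= -(-0.6199)
= 0.6199

0.6199


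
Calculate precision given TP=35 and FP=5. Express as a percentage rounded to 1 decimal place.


Precision = TP / (TP + FP) * 100
= 35 / (35 + 5)
= 35 / 40
= 0.875
= 87.5%

87.5


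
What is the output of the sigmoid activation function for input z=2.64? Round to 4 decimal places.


sigmoid(z) = 1 / (1 + exp(-z))
exp(-(2.64)) = exp(-2.64) = 0.0714
1 + 0.0714 = 1.0714
1 / 1.0714 = 0.9334

0.9334


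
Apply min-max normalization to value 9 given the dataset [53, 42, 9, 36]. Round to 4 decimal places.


Min = 9, Max = 53
Range = 53 - 9 = 44
Scaled = (x - min) / (max - min)
= (9 - 9) / 44
= 0 / 44
= 0.0000

0.0000


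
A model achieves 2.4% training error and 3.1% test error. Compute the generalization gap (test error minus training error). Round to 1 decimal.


Generalization gap = test_error - train_error
= 3.1 - 2.4
= 0.7%
A small gap suggests good generalization.

0.7


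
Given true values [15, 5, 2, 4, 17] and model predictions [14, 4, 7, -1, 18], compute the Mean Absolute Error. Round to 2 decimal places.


Absolute errors: [1, 1, 5, 5, 1]
Sum of absolute errors = 13
MAE = 13 / 5 = 2.60

2.60


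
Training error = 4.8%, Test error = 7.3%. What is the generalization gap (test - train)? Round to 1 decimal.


Generalization gap = test_error - train_error
= 7.3 - 4.8
= 2.5%
A moderate gap.

2.5


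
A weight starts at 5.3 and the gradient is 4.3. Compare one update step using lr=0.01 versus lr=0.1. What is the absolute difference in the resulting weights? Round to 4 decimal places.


With lr=0.01: w_new = 5.3 - 0.01 * 4.3 = 5.257
With lr=0.1: w_new = 5.3 - 0.1 * 4.3 = 4.87
Absolute difference = |5.257 - 4.87|
= 0.3870

0.3870


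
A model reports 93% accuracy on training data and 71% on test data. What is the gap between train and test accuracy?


Gap = train_accuracy - test_accuracy
= 93 - 71
= 22%
This large gap strongly indicates overfitting.

22


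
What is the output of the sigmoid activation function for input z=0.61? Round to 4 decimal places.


sigmoid(z) = 1 / (1 + exp(-z))
exp(-(0.61)) = exp(-0.61) = 0.5434
1 + 0.5434 = 1.5434
1 / 1.5434 = 0.6479

0.6479


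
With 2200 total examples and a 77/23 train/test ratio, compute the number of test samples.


Train samples = 2200 * 77% = 1694
Test samples = 2200 - 1694
= 506

506


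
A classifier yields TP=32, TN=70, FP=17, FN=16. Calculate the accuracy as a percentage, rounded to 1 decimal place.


Accuracy = (TP + TN) / (TP + TN + FP + FN) * 100
= (32 + 70) / (32 + 70 + 17 + 16)
= 102 / 135
= 0.7556
= 75.6%

75.6


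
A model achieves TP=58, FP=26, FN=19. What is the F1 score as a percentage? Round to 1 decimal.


Precision = TP / (TP + FP) = 58 / 84 = 0.6905
Recall = TP / (TP + FN) = 58 / 77 = 0.7532
F1 = 2 * P * R / (P + R)
= 2 * 0.6905 * 0.7532 / (0.6905 + 0.7532)
= 1.0402 / 1.4437
= 0.7205
As percentage: 72.0%

72.0


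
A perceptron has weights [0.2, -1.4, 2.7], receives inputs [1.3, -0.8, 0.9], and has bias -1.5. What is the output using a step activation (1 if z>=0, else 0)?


z = w . x + b
= 0.2*1.3 + -1.4*-0.8 + 2.7*0.9 + -1.5
= 0.26 + 1.12 + 2.43 + -1.5
= 3.81 + -1.5
= 2.31
Since z = 2.31 >= 0, output = 1

1


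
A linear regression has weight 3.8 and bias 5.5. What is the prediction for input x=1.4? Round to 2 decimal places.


y = 3.8 * 1.4 + (5.5)
= 5.32 + (5.5)
= 10.82

10.82


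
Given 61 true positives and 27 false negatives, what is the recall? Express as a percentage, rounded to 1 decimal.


Recall = TP / (TP + FN) * 100
= 61 / (61 + 27)
= 61 / 88
= 0.6932
= 69.3%

69.3


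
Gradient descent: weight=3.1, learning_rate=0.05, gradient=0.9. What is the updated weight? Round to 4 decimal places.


w_new = w_old - lr * gradient
= 3.1 - 0.05 * 0.9
= 3.1 - (0.045)
= 3.0550

3.0550


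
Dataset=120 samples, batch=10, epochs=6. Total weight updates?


Iterations per epoch = 120 / 10 = 12
Total updates = iterations_per_epoch * epochs
= 12 * 6
= 72

72


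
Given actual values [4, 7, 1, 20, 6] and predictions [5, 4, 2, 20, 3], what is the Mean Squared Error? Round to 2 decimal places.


Differences: [-1, 3, -1, 0, 3]
Squared errors: [1, 9, 1, 0, 9]
Sum of squared errors = 20
MSE = 20 / 5 = 4.00

4.00


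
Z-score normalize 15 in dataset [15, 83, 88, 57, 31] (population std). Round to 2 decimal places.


Mean = (15 + 83 + 88 + 57 + 31) / 5 = 54.8
Variance = sum((x_i - mean)^2) / n = 810.56
Std = sqrt(810.56) = 28.4703
Z = (x - mean) / std
= (15 - 54.8) / 28.4703
= -39.8 / 28.4703
= -1.40

-1.40


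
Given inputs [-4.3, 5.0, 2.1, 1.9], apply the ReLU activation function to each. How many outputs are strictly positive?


ReLU(x) = max(0, x) for each element:
ReLU(-4.3) = 0
ReLU(5.0) = 5.0
ReLU(2.1) = 2.1
ReLU(1.9) = 1.9
Active neurons (>0): 3

3


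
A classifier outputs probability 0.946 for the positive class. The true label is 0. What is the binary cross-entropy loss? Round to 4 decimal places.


For y=0: Loss = -log(1-p)
= -log(1 - 0.946)
= -log(0.054)
= -(-2.9188)
= 2.9188

2.9188


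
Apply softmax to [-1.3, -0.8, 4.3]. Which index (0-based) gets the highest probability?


Softmax is a monotonic transformation, so it preserves the argmax.
We need to find the index of the maximum logit.
Index 0: -1.3
Index 1: -0.8
Index 2: 4.3
Maximum logit = 4.3 at index 2

2


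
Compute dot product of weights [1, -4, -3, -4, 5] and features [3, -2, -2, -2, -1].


Element-wise products:
1 * 3 = 3
-4 * -2 = 8
-3 * -2 = 6
-4 * -2 = 8
5 * -1 = -5
Sum = 3 + 8 + 6 + 8 + -5
= 20

20


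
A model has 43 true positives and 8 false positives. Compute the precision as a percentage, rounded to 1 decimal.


Precision = TP / (TP + FP) * 100
= 43 / (43 + 8)
= 43 / 51
= 0.8431
= 84.3%

84.3


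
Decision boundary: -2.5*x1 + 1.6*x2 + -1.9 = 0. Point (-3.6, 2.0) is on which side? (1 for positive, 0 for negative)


Compute -2.5 * -3.6 + 1.6 * 2.0 + -1.9
= 9.0 + 3.2 + -1.9
= 10.3
Since 10.3 >= 0, the point is on the positive side.

1


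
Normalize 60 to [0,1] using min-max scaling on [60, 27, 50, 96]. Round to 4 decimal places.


Min = 27, Max = 96
Range = 96 - 27 = 69
Scaled = (x - min) / (max - min)
= (60 - 27) / 69
= 33 / 69
= 0.4783

0.4783


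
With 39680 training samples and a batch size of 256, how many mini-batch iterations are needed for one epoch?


Iterations per epoch = dataset_size / batch_size
= 39680 / 256
= 155

155


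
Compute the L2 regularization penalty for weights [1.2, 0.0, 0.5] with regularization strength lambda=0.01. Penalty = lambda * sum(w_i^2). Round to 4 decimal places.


Squaring each weight:
1.2^2 = 1.44
0.0^2 = 0.0
0.5^2 = 0.25
Sum of squares = 1.69
Penalty = 0.01 * 1.69 = 0.0169

0.0169


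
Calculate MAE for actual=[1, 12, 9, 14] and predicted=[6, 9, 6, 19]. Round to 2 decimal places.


Absolute errors: [5, 3, 3, 5]
Sum of absolute errors = 16
MAE = 16 / 4 = 4.00

4.00


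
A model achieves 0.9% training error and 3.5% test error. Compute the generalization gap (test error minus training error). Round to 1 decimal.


Generalization gap = test_error - train_error
= 3.5 - 0.9
= 2.6%
A moderate gap.

2.6


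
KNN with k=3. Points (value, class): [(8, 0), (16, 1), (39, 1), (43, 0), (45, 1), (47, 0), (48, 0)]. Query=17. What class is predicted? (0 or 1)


Distances from query 17:
Point 16 (class 1): distance = 1
Point 8 (class 0): distance = 9
Point 39 (class 1): distance = 22
K=3 nearest neighbors: classes = [1, 0, 1]
Votes for class 1: 2 / 3
Majority vote => class 1

1


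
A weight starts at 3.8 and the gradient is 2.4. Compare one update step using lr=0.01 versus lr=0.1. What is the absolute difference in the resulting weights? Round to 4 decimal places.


With lr=0.01: w_new = 3.8 - 0.01 * 2.4 = 3.776
With lr=0.1: w_new = 3.8 - 0.1 * 2.4 = 3.56
Absolute difference = |3.776 - 3.56|
= 0.2160

0.2160
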